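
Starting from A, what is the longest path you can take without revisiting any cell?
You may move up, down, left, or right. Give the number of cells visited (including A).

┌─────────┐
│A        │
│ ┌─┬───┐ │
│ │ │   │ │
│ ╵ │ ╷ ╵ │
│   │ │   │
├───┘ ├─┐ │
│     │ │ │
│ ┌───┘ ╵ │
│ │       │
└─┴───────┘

Finding longest simple path using DFS:
Start: (0, 0)
Longest path visits 15 cells
Path: A → right → right → right → right → down → down → left → up → left → down → down → left → left → down

Solution:

┌─────────┐
│A → → → ↓│
│ ┌─┬───┐ │
│ │ │↓ ↰│↓│
│ ╵ │ ╷ ╵ │
│   │↓│↑ ↲│
├───┘ ├─┐ │
│↓ ← ↲│ │ │
│ ┌───┘ ╵ │
│B│       │
└─┴───────┘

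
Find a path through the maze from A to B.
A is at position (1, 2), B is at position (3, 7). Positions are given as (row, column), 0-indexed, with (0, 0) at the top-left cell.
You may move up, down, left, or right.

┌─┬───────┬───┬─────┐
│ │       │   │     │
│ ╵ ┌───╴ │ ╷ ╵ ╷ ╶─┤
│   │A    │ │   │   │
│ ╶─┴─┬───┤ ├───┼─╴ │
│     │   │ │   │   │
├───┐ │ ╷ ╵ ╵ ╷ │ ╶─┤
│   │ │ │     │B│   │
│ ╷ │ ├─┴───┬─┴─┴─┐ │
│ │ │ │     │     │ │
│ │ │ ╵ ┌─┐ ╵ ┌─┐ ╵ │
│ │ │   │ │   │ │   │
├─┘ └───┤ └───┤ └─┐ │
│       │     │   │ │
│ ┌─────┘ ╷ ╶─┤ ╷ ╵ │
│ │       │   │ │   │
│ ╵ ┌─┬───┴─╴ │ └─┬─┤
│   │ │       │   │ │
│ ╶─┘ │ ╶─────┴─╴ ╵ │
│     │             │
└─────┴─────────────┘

Finding the shortest path from (1, 2) to (3, 7):
Path length: 45 steps
Directions: right → right → up → left → left → left → down → left → down → right → right → down → down → down → right → up → right → right → down → right → up → right → right → down → right → up → up → left → up → right → up → left → up → left → down → left → up → left → down → down → down → right → up → right → down

Solution:

┌─┬───────┬───┬─────┐
│ │↓ ← ← ↰│↓ ↰│↓ ↰  │
│ ╵ ┌───╴ │ ╷ ╵ ╷ ╶─┤
│↓ ↲│A → ↑│↓│↑ ↲│↑ ↰│
│ ╶─┴─┬───┤ ├───┼─╴ │
│↳ → ↓│   │↓│↱ ↓│↱ ↑│
├───┐ │ ╷ ╵ ╵ ╷ │ ╶─┤
│   │↓│ │  ↳ ↑│B│↑ ↰│
│ ╷ │ ├─┴───┬─┴─┴─┐ │
│ │ │↓│↱ → ↓│↱ → ↓│↑│
│ │ │ ╵ ┌─┐ ╵ ┌─┐ ╵ │
│ │ │↳ ↑│ │↳ ↑│ │↳ ↑│
├─┘ └───┤ └───┤ └─┐ │
│       │     │   │ │
│ ┌─────┘ ╷ ╶─┤ ╷ ╵ │
│ │       │   │ │   │
│ ╵ ┌─┬───┴─╴ │ └─┬─┤
│   │ │       │   │ │
│ ╶─┘ │ ╶─────┴─╴ ╵ │
│     │             │
└─────┴─────────────┘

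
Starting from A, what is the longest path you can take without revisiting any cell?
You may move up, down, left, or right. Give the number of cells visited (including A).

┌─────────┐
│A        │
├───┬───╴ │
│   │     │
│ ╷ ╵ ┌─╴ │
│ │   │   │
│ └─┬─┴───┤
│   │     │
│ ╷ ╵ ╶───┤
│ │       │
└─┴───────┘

Finding longest simple path using DFS:
Start: (0, 0)
Longest path visits 20 cells
Path: A → right → right → right → right → down → left → left → down → left → up → left → down → down → right → down → right → up → right → right

Solution:

┌─────────┐
│A → → → ↓│
├───┬───╴ │
│↓ ↰│↓ ← ↲│
│ ╷ ╵ ┌─╴ │
│↓│↑ ↲│   │
│ └─┬─┴───┤
│↳ ↓│↱ → B│
│ ╷ ╵ ╶───┤
│ │↳ ↑    │
└─┴───────┘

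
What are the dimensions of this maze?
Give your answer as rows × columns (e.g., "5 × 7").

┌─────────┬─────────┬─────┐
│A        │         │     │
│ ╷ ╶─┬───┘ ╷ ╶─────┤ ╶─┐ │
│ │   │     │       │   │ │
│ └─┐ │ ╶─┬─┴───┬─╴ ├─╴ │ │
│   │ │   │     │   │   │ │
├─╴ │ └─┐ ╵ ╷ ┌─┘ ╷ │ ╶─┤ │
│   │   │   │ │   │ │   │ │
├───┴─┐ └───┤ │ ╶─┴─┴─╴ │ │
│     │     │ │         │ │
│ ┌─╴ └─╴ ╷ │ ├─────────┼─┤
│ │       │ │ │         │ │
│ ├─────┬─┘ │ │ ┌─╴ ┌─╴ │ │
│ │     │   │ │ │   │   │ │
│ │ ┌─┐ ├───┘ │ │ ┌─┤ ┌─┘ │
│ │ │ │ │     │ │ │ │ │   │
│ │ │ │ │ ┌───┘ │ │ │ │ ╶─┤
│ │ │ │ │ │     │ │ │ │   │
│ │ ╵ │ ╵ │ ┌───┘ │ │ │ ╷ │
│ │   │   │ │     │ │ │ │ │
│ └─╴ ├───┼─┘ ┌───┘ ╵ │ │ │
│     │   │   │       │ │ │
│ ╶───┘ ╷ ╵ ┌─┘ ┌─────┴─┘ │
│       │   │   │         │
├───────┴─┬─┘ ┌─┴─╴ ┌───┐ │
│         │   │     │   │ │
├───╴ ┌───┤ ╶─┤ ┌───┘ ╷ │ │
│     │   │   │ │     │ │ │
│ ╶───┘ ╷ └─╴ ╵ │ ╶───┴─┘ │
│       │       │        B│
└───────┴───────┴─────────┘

Counting the maze dimensions:
Rows (vertical): 15
Columns (horizontal): 13
Dimensions: 15 × 13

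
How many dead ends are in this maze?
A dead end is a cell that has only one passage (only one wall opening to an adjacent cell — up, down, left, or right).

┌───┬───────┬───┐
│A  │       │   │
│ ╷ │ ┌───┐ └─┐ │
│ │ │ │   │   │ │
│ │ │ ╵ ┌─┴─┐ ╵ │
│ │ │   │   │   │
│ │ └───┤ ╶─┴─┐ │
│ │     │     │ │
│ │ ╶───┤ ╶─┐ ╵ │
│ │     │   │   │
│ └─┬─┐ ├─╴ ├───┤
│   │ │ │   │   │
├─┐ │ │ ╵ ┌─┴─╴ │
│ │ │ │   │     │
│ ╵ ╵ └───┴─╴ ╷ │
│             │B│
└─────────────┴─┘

Checking each cell for number of passages:

Dead ends found at positions:
  (0, 6)
  (1, 4)
  (2, 5)
  (3, 3)
  (5, 2)
  (5, 6)
  (6, 0)
  (6, 5)
  (7, 7)
Total dead ends: 9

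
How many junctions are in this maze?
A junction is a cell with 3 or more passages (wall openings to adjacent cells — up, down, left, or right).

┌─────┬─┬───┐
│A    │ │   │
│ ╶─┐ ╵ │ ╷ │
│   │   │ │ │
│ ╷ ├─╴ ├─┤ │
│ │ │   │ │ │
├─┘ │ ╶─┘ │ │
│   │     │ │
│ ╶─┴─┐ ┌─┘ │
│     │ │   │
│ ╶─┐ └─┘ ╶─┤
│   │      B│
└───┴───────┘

Checking each cell for number of passages:

Junctions found (3+ passages):
  (1, 0): 3 passages
  (1, 3): 3 passages
  (3, 3): 3 passages
  (4, 0): 3 passages
  (5, 4): 3 passages
Total junctions: 5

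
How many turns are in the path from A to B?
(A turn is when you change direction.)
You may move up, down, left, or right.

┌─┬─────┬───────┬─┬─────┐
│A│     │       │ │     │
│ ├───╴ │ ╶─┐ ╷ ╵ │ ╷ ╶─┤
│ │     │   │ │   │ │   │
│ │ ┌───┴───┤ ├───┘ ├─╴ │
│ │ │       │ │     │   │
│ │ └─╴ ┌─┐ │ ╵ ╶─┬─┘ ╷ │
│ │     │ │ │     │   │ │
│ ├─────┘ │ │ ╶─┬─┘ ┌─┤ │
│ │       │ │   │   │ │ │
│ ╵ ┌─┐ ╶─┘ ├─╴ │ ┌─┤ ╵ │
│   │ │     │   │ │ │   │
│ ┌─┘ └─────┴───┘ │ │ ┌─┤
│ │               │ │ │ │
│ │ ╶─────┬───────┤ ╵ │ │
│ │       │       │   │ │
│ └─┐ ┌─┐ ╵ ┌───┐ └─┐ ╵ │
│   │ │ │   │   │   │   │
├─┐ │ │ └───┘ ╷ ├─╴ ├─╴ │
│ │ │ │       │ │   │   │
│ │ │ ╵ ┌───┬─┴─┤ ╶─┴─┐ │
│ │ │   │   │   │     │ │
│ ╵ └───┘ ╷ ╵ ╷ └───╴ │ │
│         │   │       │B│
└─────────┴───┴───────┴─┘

Directions: down, down, down, down, down, down, down, down, right, down, down, down, right, right, right, up, right, down, right, up, right, down, right, right, right, up, left, left, up, right, up, left, up, left, left, left, down, left, up, left, left, left, up, right, right, right, right, right, right, right, up, up, right, up, right, up, right, down, down, down, left, down, down, down, right, down, down, down
Number of turns: 36

Solution:

┌─┬─────┬───────┬─┬─────┐
│A│     │       │ │     │
│ ├───╴ │ ╶─┐ ╷ ╵ │ ╷ ╶─┤
│↓│     │   │ │   │ │   │
│ │ ┌───┴───┤ ├───┘ ├─╴ │
│↓│ │       │ │     │↱ ↓│
│ │ └─╴ ┌─┐ │ ╵ ╶─┬─┘ ╷ │
│↓│     │ │ │     │↱ ↑│↓│
│ ├─────┘ │ │ ╶─┬─┘ ┌─┤ │
│↓│       │ │   │↱ ↑│ │↓│
│ ╵ ┌─┐ ╶─┘ ├─╴ │ ┌─┤ ╵ │
│↓  │ │     │   │↑│ │↓ ↲│
│ ┌─┘ └─────┴───┘ │ │ ┌─┤
│↓│↱ → → → → → → ↑│ │↓│ │
│ │ ╶─────┬───────┤ ╵ │ │
│↓│↑ ← ← ↰│↓ ← ← ↰│  ↓│ │
│ └─┐ ┌─┐ ╵ ┌───┐ └─┐ ╵ │
│↳ ↓│ │ │↑ ↲│   │↑ ↰│↳ ↓│
├─┐ │ │ └───┘ ╷ ├─╴ ├─╴ │
│ │↓│ │       │ │↱ ↑│  ↓│
│ │ │ ╵ ┌───┬─┴─┤ ╶─┴─┐ │
│ │↓│   │↱ ↓│↱ ↓│↑ ← ↰│↓│
│ ╵ └───┘ ╷ ╵ ╷ └───╴ │ │
│  ↳ → → ↑│↳ ↑│↳ → → ↑│B│
└─────────┴───┴───────┴─┘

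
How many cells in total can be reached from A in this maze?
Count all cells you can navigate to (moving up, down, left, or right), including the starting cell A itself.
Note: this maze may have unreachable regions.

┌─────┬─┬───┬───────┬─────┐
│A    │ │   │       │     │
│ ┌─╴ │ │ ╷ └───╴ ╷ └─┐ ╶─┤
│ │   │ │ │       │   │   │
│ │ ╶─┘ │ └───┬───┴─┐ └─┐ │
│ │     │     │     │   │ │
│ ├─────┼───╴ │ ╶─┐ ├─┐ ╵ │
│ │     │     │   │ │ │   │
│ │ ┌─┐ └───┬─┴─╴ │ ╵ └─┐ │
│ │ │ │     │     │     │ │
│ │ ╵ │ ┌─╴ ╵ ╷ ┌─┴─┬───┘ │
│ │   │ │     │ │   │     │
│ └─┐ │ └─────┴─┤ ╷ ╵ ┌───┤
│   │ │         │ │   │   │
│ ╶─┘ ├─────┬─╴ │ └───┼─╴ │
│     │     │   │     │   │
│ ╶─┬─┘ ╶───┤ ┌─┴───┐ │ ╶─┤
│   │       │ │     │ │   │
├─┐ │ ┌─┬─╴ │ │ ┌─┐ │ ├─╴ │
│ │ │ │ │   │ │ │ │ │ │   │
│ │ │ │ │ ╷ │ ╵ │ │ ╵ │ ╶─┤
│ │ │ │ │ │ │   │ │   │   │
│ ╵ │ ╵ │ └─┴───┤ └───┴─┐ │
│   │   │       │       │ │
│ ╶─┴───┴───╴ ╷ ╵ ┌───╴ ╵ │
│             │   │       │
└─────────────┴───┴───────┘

Using BFS/flood-fill to find all reachable cells from A:
Maze size: 13 × 13 = 169 total cells
All cells are reachable — the maze is fully connected.
Reachable cells: 169

Reachable region (· marks reachable cells):

┌─────┬─┬───┬───────┬─────┐
│A · ·│·│· ·│· · · ·│· · ·│
│ ┌─╴ │ │ ╷ └───╴ ╷ └─┐ ╶─┤
│·│· ·│·│·│· · · ·│· ·│· ·│
│ │ ╶─┘ │ └───┬───┴─┐ └─┐ │
│·│· · ·│· · ·│· · ·│· ·│·│
│ ├─────┼───╴ │ ╶─┐ ├─┐ ╵ │
│·│· · ·│· · ·│· ·│·│·│· ·│
│ │ ┌─┐ └───┬─┴─╴ │ ╵ └─┐ │
│·│·│·│· · ·│· · ·│· · ·│·│
│ │ ╵ │ ┌─╴ ╵ ╷ ┌─┴─┬───┘ │
│·│· ·│·│· · ·│·│· ·│· · ·│
│ └─┐ │ └─────┴─┤ ╷ ╵ ┌───┤
│· ·│·│· · · · ·│·│· ·│· ·│
│ ╶─┘ ├─────┬─╴ │ └───┼─╴ │
│· · ·│· · ·│· ·│· · ·│· ·│
│ ╶─┬─┘ ╶───┤ ┌─┴───┐ │ ╶─┤
│· ·│· · · ·│·│· · ·│·│· ·│
├─┐ │ ┌─┬─╴ │ │ ┌─┐ │ ├─╴ │
│·│·│·│·│· ·│·│·│·│·│·│· ·│
│ │ │ │ │ ╷ │ ╵ │ │ ╵ │ ╶─┤
│·│·│·│·│·│·│· ·│·│· ·│· ·│
│ ╵ │ ╵ │ └─┴───┤ └───┴─┐ │
│· ·│· ·│· · · ·│· · · ·│·│
│ ╶─┴───┴───╴ ╷ ╵ ┌───╴ ╵ │
│· · · · · · ·│· ·│· · · ·│
└─────────────┴───┴───────┘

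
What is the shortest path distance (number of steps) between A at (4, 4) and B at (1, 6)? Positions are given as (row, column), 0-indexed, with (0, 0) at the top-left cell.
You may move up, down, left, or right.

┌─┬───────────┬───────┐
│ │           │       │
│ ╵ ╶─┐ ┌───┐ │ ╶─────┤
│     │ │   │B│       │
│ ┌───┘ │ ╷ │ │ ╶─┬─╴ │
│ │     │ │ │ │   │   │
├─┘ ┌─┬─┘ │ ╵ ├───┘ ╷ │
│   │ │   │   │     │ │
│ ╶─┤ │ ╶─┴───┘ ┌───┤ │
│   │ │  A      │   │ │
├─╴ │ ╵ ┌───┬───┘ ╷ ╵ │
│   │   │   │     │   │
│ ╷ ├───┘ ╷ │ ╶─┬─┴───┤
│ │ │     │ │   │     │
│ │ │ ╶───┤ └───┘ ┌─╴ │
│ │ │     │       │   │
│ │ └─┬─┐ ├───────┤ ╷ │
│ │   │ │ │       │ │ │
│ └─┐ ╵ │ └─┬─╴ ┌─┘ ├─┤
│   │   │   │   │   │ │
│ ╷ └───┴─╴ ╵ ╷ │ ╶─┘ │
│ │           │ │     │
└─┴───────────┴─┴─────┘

Finding path from (4, 4) to (1, 6):
Path: (4,4) → (4,3) → (3,3) → (3,4) → (2,4) → (1,4) → (1,5) → (2,5) → (3,5) → (3,6) → (2,6) → (1,6)
Distance: 11 steps

Solution:

┌─┬───────────┬───────┐
│ │           │       │
│ ╵ ╶─┐ ┌───┐ │ ╶─────┤
│     │ │↱ ↓│B│       │
│ ┌───┘ │ ╷ │ │ ╶─┬─╴ │
│ │     │↑│↓│↑│   │   │
├─┘ ┌─┬─┘ │ ╵ ├───┘ ╷ │
│   │ │↱ ↑│↳ ↑│     │ │
│ ╶─┤ │ ╶─┴───┘ ┌───┤ │
│   │ │↑ A      │   │ │
├─╴ │ ╵ ┌───┬───┘ ╷ ╵ │
│   │   │   │     │   │
│ ╷ ├───┘ ╷ │ ╶─┬─┴───┤
│ │ │     │ │   │     │
│ │ │ ╶───┤ └───┘ ┌─╴ │
│ │ │     │       │   │
│ │ └─┬─┐ ├───────┤ ╷ │
│ │   │ │ │       │ │ │
│ └─┐ ╵ │ └─┬─╴ ┌─┘ ├─┤
│   │   │   │   │   │ │
│ ╷ └───┴─╴ ╵ ╷ │ ╶─┘ │
│ │           │ │     │
└─┴───────────┴─┴─────┘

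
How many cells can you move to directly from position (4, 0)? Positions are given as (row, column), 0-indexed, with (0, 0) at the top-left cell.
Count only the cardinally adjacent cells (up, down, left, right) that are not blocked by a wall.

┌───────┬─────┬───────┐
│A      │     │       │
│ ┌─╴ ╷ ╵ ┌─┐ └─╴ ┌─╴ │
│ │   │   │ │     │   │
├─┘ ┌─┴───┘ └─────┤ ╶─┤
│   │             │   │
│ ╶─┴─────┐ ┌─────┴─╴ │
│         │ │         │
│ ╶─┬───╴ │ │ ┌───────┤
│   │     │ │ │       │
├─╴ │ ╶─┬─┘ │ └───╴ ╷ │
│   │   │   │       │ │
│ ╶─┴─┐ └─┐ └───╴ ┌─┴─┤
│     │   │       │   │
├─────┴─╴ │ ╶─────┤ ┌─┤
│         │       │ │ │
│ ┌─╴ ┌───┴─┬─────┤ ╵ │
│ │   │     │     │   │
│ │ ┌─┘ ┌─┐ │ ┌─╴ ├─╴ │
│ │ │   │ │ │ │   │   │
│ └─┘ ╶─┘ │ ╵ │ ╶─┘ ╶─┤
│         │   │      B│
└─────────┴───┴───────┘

Checking passable neighbors of (4, 0):
Neighbors: (3, 0), (4, 1)
Count: 2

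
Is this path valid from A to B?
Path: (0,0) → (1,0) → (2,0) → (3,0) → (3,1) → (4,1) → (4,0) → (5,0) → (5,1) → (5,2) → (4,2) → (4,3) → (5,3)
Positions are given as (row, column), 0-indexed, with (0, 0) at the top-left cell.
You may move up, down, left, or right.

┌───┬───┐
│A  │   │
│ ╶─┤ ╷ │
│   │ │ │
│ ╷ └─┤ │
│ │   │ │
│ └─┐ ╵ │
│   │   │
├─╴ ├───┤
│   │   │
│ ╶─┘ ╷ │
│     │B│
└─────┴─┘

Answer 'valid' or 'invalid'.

Checking path validity:
Result: All consecutive moves are passable.

valid

Correct solution:

┌───┬───┐
│A  │   │
│ ╶─┤ ╷ │
│↓  │ │ │
│ ╷ └─┤ │
│↓│   │ │
│ └─┐ ╵ │
│↳ ↓│   │
├─╴ ├───┤
│↓ ↲│↱ ↓│
│ ╶─┘ ╷ │
│↳ → ↑│B│
└─────┴─┘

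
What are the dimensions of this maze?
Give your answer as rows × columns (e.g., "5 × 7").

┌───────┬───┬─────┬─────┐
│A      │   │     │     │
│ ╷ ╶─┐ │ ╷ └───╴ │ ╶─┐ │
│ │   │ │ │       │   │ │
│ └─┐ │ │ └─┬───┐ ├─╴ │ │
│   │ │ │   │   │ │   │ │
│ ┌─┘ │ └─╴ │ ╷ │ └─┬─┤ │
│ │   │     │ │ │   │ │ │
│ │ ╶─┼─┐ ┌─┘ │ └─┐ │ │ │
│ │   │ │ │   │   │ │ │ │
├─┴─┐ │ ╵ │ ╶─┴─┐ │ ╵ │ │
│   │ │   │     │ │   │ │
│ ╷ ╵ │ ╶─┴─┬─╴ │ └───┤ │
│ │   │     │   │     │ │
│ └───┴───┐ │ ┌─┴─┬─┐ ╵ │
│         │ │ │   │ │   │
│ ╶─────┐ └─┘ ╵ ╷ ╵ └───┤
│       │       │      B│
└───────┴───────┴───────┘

Counting the maze dimensions:
Rows (vertical): 9
Columns (horizontal): 12
Dimensions: 9 × 12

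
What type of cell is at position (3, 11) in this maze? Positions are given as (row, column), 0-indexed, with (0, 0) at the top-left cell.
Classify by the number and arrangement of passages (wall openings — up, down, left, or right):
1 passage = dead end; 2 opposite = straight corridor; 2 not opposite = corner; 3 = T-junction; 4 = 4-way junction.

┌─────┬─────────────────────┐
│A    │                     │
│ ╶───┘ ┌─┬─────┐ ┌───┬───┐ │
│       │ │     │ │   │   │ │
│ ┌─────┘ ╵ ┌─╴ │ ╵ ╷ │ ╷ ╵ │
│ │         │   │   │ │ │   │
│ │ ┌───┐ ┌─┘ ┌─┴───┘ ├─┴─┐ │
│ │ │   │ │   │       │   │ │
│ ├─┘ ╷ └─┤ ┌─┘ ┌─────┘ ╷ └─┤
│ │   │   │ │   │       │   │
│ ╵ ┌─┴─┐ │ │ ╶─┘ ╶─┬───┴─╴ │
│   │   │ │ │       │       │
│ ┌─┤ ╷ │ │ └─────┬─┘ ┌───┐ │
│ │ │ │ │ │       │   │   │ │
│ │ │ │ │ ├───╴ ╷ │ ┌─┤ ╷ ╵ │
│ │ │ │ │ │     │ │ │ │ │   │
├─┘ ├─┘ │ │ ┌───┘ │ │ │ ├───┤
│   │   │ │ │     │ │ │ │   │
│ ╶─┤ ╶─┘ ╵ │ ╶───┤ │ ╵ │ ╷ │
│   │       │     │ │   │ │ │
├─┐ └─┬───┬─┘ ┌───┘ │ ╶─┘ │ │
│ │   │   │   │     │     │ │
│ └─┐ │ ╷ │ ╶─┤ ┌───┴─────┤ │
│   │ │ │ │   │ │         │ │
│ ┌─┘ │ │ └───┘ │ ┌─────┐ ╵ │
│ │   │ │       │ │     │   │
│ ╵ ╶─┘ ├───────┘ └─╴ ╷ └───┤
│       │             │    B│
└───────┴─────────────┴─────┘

Checking cell at (3, 11):
Number of passages: 2
Cell type: corner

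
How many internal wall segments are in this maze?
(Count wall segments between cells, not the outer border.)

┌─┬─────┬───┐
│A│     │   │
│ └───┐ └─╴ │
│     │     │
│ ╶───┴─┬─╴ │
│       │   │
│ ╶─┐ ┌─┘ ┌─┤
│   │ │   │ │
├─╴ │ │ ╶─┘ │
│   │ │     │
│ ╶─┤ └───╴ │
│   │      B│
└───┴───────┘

Counting internal wall segments:
Total internal walls: 25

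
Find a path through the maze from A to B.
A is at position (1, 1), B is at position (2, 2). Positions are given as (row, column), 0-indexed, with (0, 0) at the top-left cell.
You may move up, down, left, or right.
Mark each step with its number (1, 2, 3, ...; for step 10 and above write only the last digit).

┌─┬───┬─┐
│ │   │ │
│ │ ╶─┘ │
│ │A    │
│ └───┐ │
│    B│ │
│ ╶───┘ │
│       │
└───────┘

Finding the shortest path from (1, 1) to (2, 2):
Path length: 10 steps
Directions: right → right → down → down → left → left → left → up → right → right

Solution:

┌─┬───┬─┐
│ │   │ │
│ │ ╶─┘ │
│ │A 1 2│
│ └───┐ │
│8 9 B│3│
│ ╶───┘ │
│7 6 5 4│
└───────┘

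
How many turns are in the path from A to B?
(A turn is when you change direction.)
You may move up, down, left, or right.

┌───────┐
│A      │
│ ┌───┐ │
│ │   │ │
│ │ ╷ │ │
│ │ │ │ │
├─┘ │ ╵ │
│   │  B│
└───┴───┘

Directions: right, right, right, down, down, down
Number of turns: 1

Solution:

┌───────┐
│A → → ↓│
│ ┌───┐ │
│ │   │↓│
│ │ ╷ │ │
│ │ │ │↓│
├─┘ │ ╵ │
│   │  B│
└───┴───┘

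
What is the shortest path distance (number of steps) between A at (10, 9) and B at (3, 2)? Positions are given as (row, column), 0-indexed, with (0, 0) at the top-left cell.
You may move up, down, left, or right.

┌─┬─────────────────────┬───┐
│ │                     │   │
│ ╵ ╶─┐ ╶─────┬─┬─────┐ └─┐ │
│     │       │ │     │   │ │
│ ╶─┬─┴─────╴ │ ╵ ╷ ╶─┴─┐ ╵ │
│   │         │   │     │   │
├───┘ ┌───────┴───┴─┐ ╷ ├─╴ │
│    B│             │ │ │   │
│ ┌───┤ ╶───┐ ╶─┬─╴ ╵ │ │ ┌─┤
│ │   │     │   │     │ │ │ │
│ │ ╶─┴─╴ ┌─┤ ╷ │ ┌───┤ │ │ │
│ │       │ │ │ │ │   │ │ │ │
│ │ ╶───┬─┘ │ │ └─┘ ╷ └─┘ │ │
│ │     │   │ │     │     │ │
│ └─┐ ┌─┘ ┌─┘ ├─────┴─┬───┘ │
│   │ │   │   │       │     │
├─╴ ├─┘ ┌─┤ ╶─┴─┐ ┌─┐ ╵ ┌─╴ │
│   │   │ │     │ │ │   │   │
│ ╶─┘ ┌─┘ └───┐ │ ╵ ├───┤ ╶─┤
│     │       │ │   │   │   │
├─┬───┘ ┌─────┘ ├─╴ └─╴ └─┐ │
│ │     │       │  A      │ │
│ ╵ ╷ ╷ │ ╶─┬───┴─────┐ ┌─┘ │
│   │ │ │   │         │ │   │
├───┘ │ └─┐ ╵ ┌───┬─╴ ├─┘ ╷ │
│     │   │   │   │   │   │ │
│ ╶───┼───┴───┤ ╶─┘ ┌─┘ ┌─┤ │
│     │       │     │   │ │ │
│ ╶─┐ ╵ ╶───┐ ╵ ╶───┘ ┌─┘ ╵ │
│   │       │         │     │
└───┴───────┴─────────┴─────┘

Finding path from (10, 9) to (3, 2):
Path: (10,9) → (9,9) → (9,8) → (8,8) → (7,8) → (7,9) → (7,10) → (8,10) → (8,11) → (7,11) → (7,12) → (7,13) → (8,13) → (8,12) → (9,12) → (9,13) → (10,13) → (11,13) → (11,12) → (12,12) → (12,11) → (13,11) → (13,10) → (14,10) → (14,9) → (14,8) → (14,7) → (13,7) → (13,8) → (13,9) → (12,9) → (12,10) → (11,10) → (11,9) → (11,8) → (11,7) → (11,6) → (12,6) → (12,5) → (11,5) → (11,4) → (10,4) → (10,5) → (10,6) → (10,7) → (9,7) → (8,7) → (8,6) → (8,5) → (7,5) → (7,6) → (6,6) → (5,6) → (4,6) → (4,7) → (5,7) → (6,7) → (6,8) → (6,9) → (5,9) → (5,10) → (6,10) → (6,11) → (6,12) → (5,12) → (4,12) → (3,12) → (3,13) → (2,13) → (2,12) → (1,12) → (1,11) → (0,11) → (0,10) → (0,9) → (0,8) → (0,7) → (0,6) → (0,5) → (0,4) → (0,3) → (1,3) → (1,4) → (1,5) → (1,6) → (2,6) → (2,5) → (2,4) → (2,3) → (2,2) → (3,2)
Distance: 90 steps

Solution:

┌─┬─────────────────────┬───┐
│ │    ↓ ← ← ← ← ← ← ← ↰│   │
│ ╵ ╶─┐ ╶─────┬─┬─────┐ └─┐ │
│     │↳ → → ↓│ │     │↑ ↰│ │
│ ╶─┬─┴─────╴ │ ╵ ╷ ╶─┴─┐ ╵ │
│   │↓ ← ← ← ↲│   │     │↑ ↰│
├───┘ ┌───────┴───┴─┐ ╷ ├─╴ │
│    B│             │ │ │↱ ↑│
│ ┌───┤ ╶───┐ ╶─┬─╴ ╵ │ │ ┌─┤
│ │   │     │↱ ↓│     │ │↑│ │
│ │ ╶─┴─╴ ┌─┤ ╷ │ ┌───┤ │ │ │
│ │       │ │↑│↓│ │↱ ↓│ │↑│ │
│ │ ╶───┬─┘ │ │ └─┘ ╷ └─┘ │ │
│ │     │   │↑│↳ → ↑│↳ → ↑│ │
│ └─┐ ┌─┘ ┌─┘ ├─────┴─┬───┘ │
│   │ │   │↱ ↑│  ↱ → ↓│↱ → ↓│
├─╴ ├─┘ ┌─┤ ╶─┴─┐ ┌─┐ ╵ ┌─╴ │
│   │   │ │↑ ← ↰│↑│ │↳ ↑│↓ ↲│
│ ╶─┘ ┌─┘ └───┐ │ ╵ ├───┤ ╶─┤
│     │       │↑│↑ ↰│   │↳ ↓│
├─┬───┘ ┌─────┘ ├─╴ └─╴ └─┐ │
│ │     │↱ → → ↑│  A      │↓│
│ ╵ ╷ ╷ │ ╶─┬───┴─────┐ ┌─┘ │
│   │ │ │↑ ↰│↓ ← ← ← ↰│ │↓ ↲│
├───┘ │ └─┐ ╵ ┌───┬─╴ ├─┘ ╷ │
│     │   │↑ ↲│   │↱ ↑│↓ ↲│ │
│ ╶───┼───┴───┤ ╶─┘ ┌─┘ ┌─┤ │
│     │       │↱ → ↑│↓ ↲│ │ │
│ ╶─┐ ╵ ╶───┐ ╵ ╶───┘ ┌─┘ ╵ │
│   │       │  ↑ ← ← ↲│     │
└───┴───────┴─────────┴─────┘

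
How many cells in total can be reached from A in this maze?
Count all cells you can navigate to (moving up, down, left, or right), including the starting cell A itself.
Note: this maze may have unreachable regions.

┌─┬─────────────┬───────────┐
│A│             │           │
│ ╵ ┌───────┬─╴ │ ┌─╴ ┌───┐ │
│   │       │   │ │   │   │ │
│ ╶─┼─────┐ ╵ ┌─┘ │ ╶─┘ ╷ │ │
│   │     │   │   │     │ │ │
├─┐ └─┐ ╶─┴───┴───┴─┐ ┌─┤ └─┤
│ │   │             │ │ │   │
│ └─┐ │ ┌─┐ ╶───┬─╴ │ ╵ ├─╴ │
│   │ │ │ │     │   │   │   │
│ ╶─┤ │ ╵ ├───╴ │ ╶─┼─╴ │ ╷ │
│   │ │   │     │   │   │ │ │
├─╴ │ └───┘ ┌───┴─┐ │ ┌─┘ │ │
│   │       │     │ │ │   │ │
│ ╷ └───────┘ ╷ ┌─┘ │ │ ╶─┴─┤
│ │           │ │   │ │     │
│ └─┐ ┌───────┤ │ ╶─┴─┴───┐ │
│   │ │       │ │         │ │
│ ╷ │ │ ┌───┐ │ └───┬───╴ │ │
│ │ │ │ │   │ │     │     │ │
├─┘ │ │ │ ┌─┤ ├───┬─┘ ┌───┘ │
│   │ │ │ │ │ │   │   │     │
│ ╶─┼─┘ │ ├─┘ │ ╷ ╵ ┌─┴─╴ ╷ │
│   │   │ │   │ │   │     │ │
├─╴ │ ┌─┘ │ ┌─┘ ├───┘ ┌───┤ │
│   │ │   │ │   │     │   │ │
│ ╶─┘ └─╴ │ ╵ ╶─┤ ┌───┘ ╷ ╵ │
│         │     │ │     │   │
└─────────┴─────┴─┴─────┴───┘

Using BFS/flood-fill to find all reachable cells from A:
Maze size: 14 × 14 = 196 total cells
61 cell(s) are walled off and cannot be reached from A.
Reachable cells: 135

Reachable region (· marks reachable cells):

┌─┬─────────────┬───────────┐
│A│· · · · · · ·│           │
│ ╵ ┌───────┬─╴ │ ┌─╴ ┌───┐ │
│· ·│· · · ·│· ·│ │   │   │ │
│ ╶─┼─────┐ ╵ ┌─┘ │ ╶─┘ ╷ │ │
│· ·│· · ·│· ·│   │     │ │ │
├─┐ └─┐ ╶─┴───┴───┴─┐ ┌─┤ └─┤
│·│· ·│· · · · · · ·│ │ │   │
│ └─┐ │ ┌─┐ ╶───┬─╴ │ ╵ ├─╴ │
│· ·│·│·│·│· · ·│· ·│   │   │
│ ╶─┤ │ ╵ ├───╴ │ ╶─┼─╴ │ ╷ │
│· ·│·│· ·│· · ·│· ·│   │ │ │
├─╴ │ └───┘ ┌───┴─┐ │ ┌─┘ │ │
│· ·│· · · ·│· · ·│·│ │   │ │
│ ╷ └───────┘ ╷ ┌─┘ │ │ ╶─┴─┤
│·│· · · · · ·│·│· ·│ │     │
│ └─┐ ┌───────┤ │ ╶─┴─┴───┐ │
│· ·│·│· · · ·│·│· · · · ·│ │
│ ╷ │ │ ┌───┐ │ └───┬───╴ │ │
│·│·│·│·│· ·│·│· · ·│· · ·│ │
├─┘ │ │ │ ┌─┤ ├───┬─┘ ┌───┘ │
│· ·│·│·│·│ │·│· ·│· ·│     │
│ ╶─┼─┘ │ ├─┘ │ ╷ ╵ ┌─┴─╴ ╷ │
│· ·│· ·│·│· ·│·│· ·│     │ │
├─╴ │ ┌─┘ │ ┌─┘ ├───┘ ┌───┤ │
│· ·│·│· ·│·│· ·│     │   │ │
│ ╶─┘ └─╴ │ ╵ ╶─┤ ┌───┘ ╷ ╵ │
│· · · · ·│· · ·│ │     │   │
└─────────┴─────┴─┴─────┴───┘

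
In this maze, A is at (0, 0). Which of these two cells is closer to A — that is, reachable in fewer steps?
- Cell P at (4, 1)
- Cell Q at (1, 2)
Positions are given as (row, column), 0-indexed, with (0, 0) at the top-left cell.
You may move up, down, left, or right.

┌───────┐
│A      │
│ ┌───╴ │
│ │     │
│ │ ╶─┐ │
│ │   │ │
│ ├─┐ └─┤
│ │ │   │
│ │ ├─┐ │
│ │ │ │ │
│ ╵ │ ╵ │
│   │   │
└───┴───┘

Shortest path A → P at (4, 1): 7 steps
Shortest path A → Q at (1, 2): 5 steps

Q is closer (5 steps vs 7 steps).

Path to P:

┌───────┐
│A      │
│ ┌───╴ │
│↓│     │
│ │ ╶─┐ │
│↓│   │ │
│ ├─┐ └─┤
│↓│ │   │
│ │ ├─┐ │
│↓│P│ │ │
│ ╵ │ ╵ │
│↳ ↑│   │
└───┴───┘

Path to Q:

┌───────┐
│A → → ↓│
│ ┌───╴ │
│ │  Q ↲│
│ │ ╶─┐ │
│ │   │ │
│ ├─┐ └─┤
│ │ │   │
│ │ ├─┐ │
│ │ │ │ │
│ ╵ │ ╵ │
│   │   │
└───┴───┘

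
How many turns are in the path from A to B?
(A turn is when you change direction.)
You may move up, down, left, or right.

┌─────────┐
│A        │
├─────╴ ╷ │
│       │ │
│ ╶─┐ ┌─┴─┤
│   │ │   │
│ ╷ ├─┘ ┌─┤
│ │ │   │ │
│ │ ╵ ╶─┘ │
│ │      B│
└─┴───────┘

Directions: right, right, right, down, left, left, left, down, right, down, down, right, right, right
Number of turns: 6

Solution:

┌─────────┐
│A → → ↓  │
├─────╴ ╷ │
│↓ ← ← ↲│ │
│ ╶─┐ ┌─┴─┤
│↳ ↓│ │   │
│ ╷ ├─┘ ┌─┤
│ │↓│   │ │
│ │ ╵ ╶─┘ │
│ │↳ → → B│
└─┴───────┘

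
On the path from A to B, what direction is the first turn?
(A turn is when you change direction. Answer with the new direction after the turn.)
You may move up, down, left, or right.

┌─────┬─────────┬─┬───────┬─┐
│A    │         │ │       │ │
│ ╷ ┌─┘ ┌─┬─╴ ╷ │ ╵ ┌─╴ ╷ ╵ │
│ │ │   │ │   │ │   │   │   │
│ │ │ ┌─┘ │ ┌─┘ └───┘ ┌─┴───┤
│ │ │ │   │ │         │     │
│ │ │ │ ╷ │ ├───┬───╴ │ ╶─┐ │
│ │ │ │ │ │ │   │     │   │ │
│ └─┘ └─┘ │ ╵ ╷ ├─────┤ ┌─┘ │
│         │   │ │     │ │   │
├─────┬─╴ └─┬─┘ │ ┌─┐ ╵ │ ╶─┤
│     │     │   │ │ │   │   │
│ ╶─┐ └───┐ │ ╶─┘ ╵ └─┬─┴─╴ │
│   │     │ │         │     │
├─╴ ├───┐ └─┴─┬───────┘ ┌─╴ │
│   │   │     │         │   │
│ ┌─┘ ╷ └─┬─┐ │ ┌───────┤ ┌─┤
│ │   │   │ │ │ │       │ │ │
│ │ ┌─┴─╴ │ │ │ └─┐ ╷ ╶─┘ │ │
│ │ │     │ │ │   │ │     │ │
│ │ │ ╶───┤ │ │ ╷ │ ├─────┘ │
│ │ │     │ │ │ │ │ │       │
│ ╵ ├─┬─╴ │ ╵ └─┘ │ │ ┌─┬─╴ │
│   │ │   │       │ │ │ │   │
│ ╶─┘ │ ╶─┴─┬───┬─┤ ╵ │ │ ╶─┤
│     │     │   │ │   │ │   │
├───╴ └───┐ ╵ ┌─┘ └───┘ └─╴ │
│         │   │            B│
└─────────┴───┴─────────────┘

Directions: down, down, down, down, right, right, up, up, up, right, up, right, right, right, down, left, down, down, down, right, up, right, down, down, left, down, right, right, up, up, right, right, down, right, up, up, up, right, right, down, down, left, down, right, down, down, left, down, down, left, left, up, left, down, down, down, down, right, up, up, right, right, right, down, left, down, right, down
First turn direction: right

Solution:

┌─────┬─────────┬─┬───────┬─┐
│A    │↱ → → ↓  │ │       │ │
│ ╷ ┌─┘ ┌─┬─╴ ╷ │ ╵ ┌─╴ ╷ ╵ │
│↓│ │↱ ↑│ │↓ ↲│ │   │   │   │
│ │ │ ┌─┘ │ ┌─┘ └───┘ ┌─┴───┤
│↓│ │↑│   │↓│         │↱ → ↓│
│ │ │ │ ╷ │ ├───┬───╴ │ ╶─┐ │
│↓│ │↑│ │ │↓│↱ ↓│     │↑  │↓│
│ └─┘ └─┘ │ ╵ ╷ ├─────┤ ┌─┘ │
│↳ → ↑    │↳ ↑│↓│↱ → ↓│↑│↓ ↲│
├─────┬─╴ └─┬─┘ │ ┌─┐ ╵ │ ╶─┤
│     │     │↓ ↲│↑│ │↳ ↑│↳ ↓│
│ ╶─┐ └───┐ │ ╶─┘ ╵ └─┬─┴─╴ │
│   │     │ │↳ → ↑    │    ↓│
├─╴ ├───┐ └─┴─┬───────┘ ┌─╴ │
│   │   │     │         │↓ ↲│
│ ┌─┘ ╷ └─┬─┐ │ ┌───────┤ ┌─┤
│ │   │   │ │ │ │  ↓ ↰  │↓│ │
│ │ ┌─┴─╴ │ │ │ └─┐ ╷ ╶─┘ │ │
│ │ │     │ │ │   │↓│↑ ← ↲│ │
│ │ │ ╶───┤ │ │ ╷ │ ├─────┘ │
│ │ │     │ │ │ │ │↓│↱ → → ↓│
│ ╵ ├─┬─╴ │ ╵ └─┘ │ │ ┌─┬─╴ │
│   │ │   │       │↓│↑│ │↓ ↲│
│ ╶─┘ │ ╶─┴─┬───┬─┤ ╵ │ │ ╶─┤
│     │     │   │ │↳ ↑│ │↳ ↓│
├───╴ └───┐ ╵ ┌─┘ └───┘ └─╴ │
│         │   │            B│
└─────────┴───┴─────────────┘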